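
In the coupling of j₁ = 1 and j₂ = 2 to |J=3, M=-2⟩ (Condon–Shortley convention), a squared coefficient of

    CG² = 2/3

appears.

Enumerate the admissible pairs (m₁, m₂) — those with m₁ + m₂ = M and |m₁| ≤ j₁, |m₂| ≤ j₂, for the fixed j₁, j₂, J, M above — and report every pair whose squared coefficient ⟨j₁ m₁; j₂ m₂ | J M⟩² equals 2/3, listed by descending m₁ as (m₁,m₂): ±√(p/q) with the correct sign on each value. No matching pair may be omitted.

(-1,-1): +√(2/3)

Admissible pairs with m₁+m₂ = M = -2: (-1,-1), (0,-2)
  (m₁,m₂)=(0,-2): CG² = 1/3, CG = +√(1/3)
  (m₁,m₂)=(-1,-1): CG² = 2/3, CG = +√(2/3)   ← matches the target
Pairs with CG² = 2/3: (-1,-1): +√(2/3)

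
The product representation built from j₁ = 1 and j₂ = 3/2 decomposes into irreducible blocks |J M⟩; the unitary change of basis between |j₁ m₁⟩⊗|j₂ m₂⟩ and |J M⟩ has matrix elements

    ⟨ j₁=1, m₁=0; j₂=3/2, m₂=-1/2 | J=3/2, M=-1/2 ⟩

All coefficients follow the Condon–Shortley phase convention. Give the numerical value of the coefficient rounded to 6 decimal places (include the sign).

+√(1/15) ≈ +0.258199

j₁+j₂−J=1  J+j₁−j₂=1  J−j₁+j₂=2  j₁+j₂+J+1=5
(j₁±m₁, j₂±m₂, J±M) = (1,1,1,2,1,2)
P² = 4/15
sum k=0..1:
  [0] +1/1 = 1
  [1] −1/2 = -1/2
S = 1/2
C² = P²·S² = 1/15 ; C = +0.258199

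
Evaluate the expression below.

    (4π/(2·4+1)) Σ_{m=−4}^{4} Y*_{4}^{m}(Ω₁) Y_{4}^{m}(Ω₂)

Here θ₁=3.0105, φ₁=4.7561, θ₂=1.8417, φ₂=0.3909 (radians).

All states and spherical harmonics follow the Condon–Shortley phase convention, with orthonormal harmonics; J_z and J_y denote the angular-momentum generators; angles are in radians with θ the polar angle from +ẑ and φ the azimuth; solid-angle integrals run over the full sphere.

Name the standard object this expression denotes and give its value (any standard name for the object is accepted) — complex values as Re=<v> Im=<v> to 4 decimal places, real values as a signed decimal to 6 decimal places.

This sum is the spherical-harmonic addition theorem: it equals the Legendre polynomial P_l(cos γ) of the angle γ between the two directions.
Expand P_4 via completeness: Σ_{m} conj(Y_{4,m}) at Ω₁ times Y_{4,m} at Ω₂ —
  m=-4: (0.00013 + 0.00002j) × (0.00274 - 0.38141j) = 0.00001 - 0.00005j  (running Σ = 0.00001 - 0.00005j)
  m=-3: (0.00036 - 0.00275j) × (-0.11615 + 0.27619j) = 0.00072 + 0.00042j  (running Σ = 0.00073 + 0.00037j)
  m=-2: (-0.03348 - 0.00293j) × (-0.10992 + 0.10913j) = 0.00400 - 0.00333j  (running Σ = 0.00473 - 0.00296j)
  m=-1: (-0.01040 + 0.23768j) × (0.28181 - 0.11613j) = 0.02467 + 0.06819j  (running Σ = 0.02940 + 0.06523j)
  m=0: (0.77506 + 0.00000j) × (0.10908 + 0.00000j) = 0.08454 + 0.00000j  (running Σ = 0.11394 + 0.06523j)
  m=1: (0.01040 + 0.23768j) × (-0.28181 - 0.11613j) = 0.02467 - 0.06819j  (running Σ = 0.13862 - 0.00296j)
  m=2: (-0.03348 + 0.00293j) × (-0.10992 - 0.10913j) = 0.00400 + 0.00333j  (running Σ = 0.14262 + 0.00037j)
  m=3: (-0.00036 - 0.00275j) × (0.11615 + 0.27619j) = 0.00072 - 0.00042j  (running Σ = 0.14334 - 0.00005j)
  m=4: (0.00013 - 0.00002j) × (0.00274 + 0.38141j) = 0.00001 + 0.00005j  (running Σ = 0.14334 + 0.00000j)
Accumulated sum 0.14334 + 0.00000j; after 4π/(2l+1) scaling, 0.20015 + 0.00000j ⇒ P_4 = 0.200147

Legendre polynomial (addition theorem), +0.200147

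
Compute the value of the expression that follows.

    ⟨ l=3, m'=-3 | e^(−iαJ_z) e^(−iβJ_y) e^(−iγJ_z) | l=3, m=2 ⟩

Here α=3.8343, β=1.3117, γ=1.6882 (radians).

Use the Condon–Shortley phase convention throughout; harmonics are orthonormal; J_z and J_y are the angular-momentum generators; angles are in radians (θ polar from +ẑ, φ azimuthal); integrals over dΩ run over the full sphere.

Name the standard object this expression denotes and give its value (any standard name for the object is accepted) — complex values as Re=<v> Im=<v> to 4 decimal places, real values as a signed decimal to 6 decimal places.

This is a Wigner D-matrix element — the rotation-matrix element ⟨l m'| R(α,β,γ) |l m⟩ in the angular-momentum basis.
Split into d^3_{-3,2}(β=1.3117) × two z-phases.
c=cos(1.311700/2)=0.792530, s=sin(1.311700/2)=0.609833; N=√[1·720·120·1]=293.938769
Admissible k: 5..5 (factorial args all ≥0)
  k=5: (−1)^0·293.9388/(120)·0.7925^1·0.6098^5 = +0.163737
d^3_{-3,2}(1.3117) = +0.163737
Phases: e^{-i·(-3)·3.8343}=+0.485842-0.874047i, e^{-i·(2)·1.6882}=-0.972559+0.232656i ⇒ D=-0.044071+0.157694i

Wigner D-matrix element, Re=-0.0441 Im=0.1577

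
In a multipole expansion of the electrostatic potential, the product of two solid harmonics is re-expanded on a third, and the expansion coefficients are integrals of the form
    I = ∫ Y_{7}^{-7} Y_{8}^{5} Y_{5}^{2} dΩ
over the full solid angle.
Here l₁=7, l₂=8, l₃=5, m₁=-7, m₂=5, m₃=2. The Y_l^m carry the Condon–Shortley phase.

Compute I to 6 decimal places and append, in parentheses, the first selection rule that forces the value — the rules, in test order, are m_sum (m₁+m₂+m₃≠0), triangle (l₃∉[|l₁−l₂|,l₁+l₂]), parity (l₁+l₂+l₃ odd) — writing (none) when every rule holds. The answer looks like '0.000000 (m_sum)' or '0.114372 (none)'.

m-sum 0 ✓  L=20 even ✓  1≤5≤15 ✓
Π(2lᵢ+1) = 15×17×11 = 2805
triangle coeff Δ(7,8,5) = 1/814773960
Σ_t [3,7]: t=3:−1/87091200 t=4:+1/4976640 t=5:−1/2073600 t=6:+1/4976640 t=7:−1/87091200 = -1/9676800
(3j)²=360/46189 [(7 8 5; 0 0 0)], sign=+1
Σ_t [10,10]: t=10:+1/3135283200 = 1/3135283200
(3j)²=143/11628 [(7 8 5; -7 5 2)], sign=-1
⇒ 4πI² = 1650/6137
I = (-1)√(1650/6137/(4π)) = -0.14627125
No selection rule forces the value: the integral is nonzero (none).

-0.146271 (none)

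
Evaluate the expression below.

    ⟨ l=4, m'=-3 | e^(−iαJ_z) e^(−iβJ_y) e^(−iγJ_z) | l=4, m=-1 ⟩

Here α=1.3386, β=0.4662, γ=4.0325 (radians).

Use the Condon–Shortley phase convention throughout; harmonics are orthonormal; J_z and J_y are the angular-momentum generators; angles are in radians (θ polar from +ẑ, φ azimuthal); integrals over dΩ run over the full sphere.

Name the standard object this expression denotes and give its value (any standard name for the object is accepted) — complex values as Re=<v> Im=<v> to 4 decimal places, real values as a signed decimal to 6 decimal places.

This is a Wigner D-matrix element — the rotation-matrix element ⟨l m'| R(α,β,γ) |l m⟩ in the angular-momentum basis.
D^4_{-3,-1}(1.3386,0.4662,4.0325) = e^{-i·-3·1.3386}·d^4_{-3,-1}(0.4662)·e^{-i·-1·4.0325}. Compute d first:
c=cos(0.466200/2)=0.972955, s=sin(0.466200/2)=0.230995; N=√[1·5040·6·120]=1904.940944
k∈{2,3} keeps every argument non-negative
  k=2: (−1)^0·1904.9409/(240)·0.9730^6·0.2310^2 = +0.359278
  k=3: (−1)^1·1904.9409/(144)·0.9730^4·0.2310^4 = -0.033752
d^4_{-3,-1}(0.4662) = +0.359278 -0.033752 = +0.325526
D = (-0.641605-0.767035i)·(+0.325526)·(-0.628707-0.777643i) = -0.062858+0.319400i

Wigner D-matrix element, Re=-0.0629 Im=0.3194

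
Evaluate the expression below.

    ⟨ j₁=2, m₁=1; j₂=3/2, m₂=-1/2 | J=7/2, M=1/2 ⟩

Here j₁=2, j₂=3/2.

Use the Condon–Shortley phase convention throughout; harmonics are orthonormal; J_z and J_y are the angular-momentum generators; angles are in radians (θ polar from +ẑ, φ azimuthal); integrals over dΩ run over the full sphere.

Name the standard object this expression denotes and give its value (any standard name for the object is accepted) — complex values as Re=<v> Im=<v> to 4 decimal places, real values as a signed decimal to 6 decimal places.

Clebsch–Gordan coefficient, +√(12/35) ≈ +0.585540

This is a Clebsch–Gordan (vector-coupling) coefficient.
triangle: 0!×4!×3!/8! = 144/40320
(j±m)!: 3!×1!×1!×2!×4!×3! = 1728
prefactor² = (2J+1)×Δ×N² = 1728/35
  k=0: +1/(0!×0!×1!×1!×3!×2!) = 1/12
Σ = 1/12  ⇒  CG² = 1728/35×(1/12)² = 12/35
CG = +√(12/35) = +0.585540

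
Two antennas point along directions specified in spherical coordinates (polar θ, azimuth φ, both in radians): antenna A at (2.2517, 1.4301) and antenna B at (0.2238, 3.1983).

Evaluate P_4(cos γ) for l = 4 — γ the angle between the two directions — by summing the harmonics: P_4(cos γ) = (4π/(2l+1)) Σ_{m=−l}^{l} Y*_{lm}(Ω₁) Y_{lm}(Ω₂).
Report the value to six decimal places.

Expand P_4 via completeness: Σ_{m} conj(Y_{4,m}) at Ω₁ times Y_{4,m} at Ω₂ —
  m=-4: Y*=0.13642 - 0.08606j  Y=0.00105 - 0.00024j  product 0.00012 - 0.00012j
  m=-3: Y*=0.15142 + 0.33718j  Y=-0.01315 + 0.00226j  product -0.00275 - 0.00409j
  m=-2: Y*=-0.34416 + 0.09948j  Y=0.09258 - 0.01055j  product -0.03081 + 0.01284j
  m=-1: Y*=0.00734 + 0.05181j  Y=-0.37361 + 0.02121j  product -0.00384 - 0.01920j
  m=+0: Y*=-0.35883 + 0.00000j  Y=0.64685 + 0.00000j  product -0.23211 + 0.00000j
  m=+1: Y*=-0.00734 + 0.05181j  Y=0.37361 + 0.02121j  product -0.00384 + 0.01920j
  m=+2: Y*=-0.34416 - 0.09948j  Y=0.09258 + 0.01055j  product -0.03081 - 0.01284j
  m=+3: Y*=-0.15142 + 0.33718j  Y=0.01315 + 0.00226j  product -0.00275 + 0.00409j
  m=+4: Y*=0.13642 + 0.08606j  Y=0.00105 + 0.00024j  product 0.00012 + 0.00012j
Σ over m = -0.30668 - 0.00000j; ×(4π/9) → -0.42820 - 0.00000j. Real part: -0.428204

-0.428204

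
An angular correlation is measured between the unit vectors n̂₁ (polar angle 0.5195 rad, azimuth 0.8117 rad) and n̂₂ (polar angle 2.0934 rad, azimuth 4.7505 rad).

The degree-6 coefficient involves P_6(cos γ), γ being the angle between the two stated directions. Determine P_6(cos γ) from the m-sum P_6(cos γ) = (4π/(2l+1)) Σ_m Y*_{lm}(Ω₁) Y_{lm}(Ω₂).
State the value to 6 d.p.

-0.233220

Addition theorem: P_6(cos γ) = (4π/13) Σ_m Y*_{lm}(Ω₁) Y_{lm}(Ω₂), m = −6…6:
  m=-6: Y*=+0.001137-0.007142i  Y=-0.199181+0.046357i  product +0.000105+0.001475i
  m=-5: Y*=-0.026646-0.034769i  Y=-0.077290-0.400682i  product -0.011872+0.013364i
  m=-4: Y*=-0.157090-0.016588i  Y=+0.346048-0.053165i  product -0.055242+0.002611i
  m=-3: Y*=-0.278331+0.237542i  Y=-0.006262-0.054532i  product +0.014697+0.013690i
  m=-2: Y*=-0.026060+0.494941i  Y=+0.350202-0.026745i  product +0.004111+0.174026i
  m=-1: Y*=+0.138321+0.145795i  Y=+0.002891+0.075825i  product -0.010655+0.010910i
  m=+0: Y*=-0.375235-0.000000i  Y=+0.329268+0.000000i  product -0.123553-0.000000i
  m=+1: Y*=-0.138321+0.145795i  Y=-0.002891+0.075825i  product -0.010655-0.010910i
  m=+2: Y*=-0.026060-0.494941i  Y=+0.350202+0.026745i  product +0.004111-0.174026i
  m=+3: Y*=+0.278331+0.237542i  Y=+0.006262-0.054532i  product +0.014697-0.013690i
  m=+4: Y*=-0.157090+0.016588i  Y=+0.346048+0.053165i  product -0.055242-0.002611i
  m=+5: Y*=+0.026646-0.034769i  Y=+0.077290-0.400682i  product -0.011872-0.013364i
  m=+6: Y*=+0.001137+0.007142i  Y=-0.199181-0.046357i  product +0.000105-0.001475i
Σ over m = -0.241268+0.000000i; ×(4π/13) → -0.233220+0.000000i. Real part: -0.233220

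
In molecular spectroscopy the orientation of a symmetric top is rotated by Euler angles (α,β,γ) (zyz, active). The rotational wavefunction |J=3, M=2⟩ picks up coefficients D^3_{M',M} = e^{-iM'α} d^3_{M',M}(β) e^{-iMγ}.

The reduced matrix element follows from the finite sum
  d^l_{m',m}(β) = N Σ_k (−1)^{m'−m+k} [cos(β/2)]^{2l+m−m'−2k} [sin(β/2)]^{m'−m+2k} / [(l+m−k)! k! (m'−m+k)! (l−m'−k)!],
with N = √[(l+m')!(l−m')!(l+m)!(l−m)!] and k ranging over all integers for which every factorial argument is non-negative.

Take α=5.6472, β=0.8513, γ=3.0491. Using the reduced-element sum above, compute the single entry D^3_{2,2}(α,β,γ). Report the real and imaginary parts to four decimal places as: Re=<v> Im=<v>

First d^3_{2,2}(β=0.8513), then the phase factors e^{-i(2)α} and e^{-i(2)γ}:
c=cos(0.851300/2)=0.910771, s=sin(0.851300/2)=0.412913; N=√[120·1·120·1]=120.000000
k: max(0,(2)−(2))=0 … min(3+(2),3−(2))=1
  k=0: (−1)^0·120.0000/(120)·0.9108^6·0.4129^0 = +0.570760
  k=1: (−1)^1·120.0000/(24)·0.9108^4·0.4129^2 = -0.586574
d^3_{2,2}(0.8513) = +0.570760 -0.586574 = -0.015814
D = (+0.294398+0.955683i)·(-0.015814)·(+0.982939+0.183932i) = -0.001796-0.015711i

Re=-0.0018 Im=-0.0157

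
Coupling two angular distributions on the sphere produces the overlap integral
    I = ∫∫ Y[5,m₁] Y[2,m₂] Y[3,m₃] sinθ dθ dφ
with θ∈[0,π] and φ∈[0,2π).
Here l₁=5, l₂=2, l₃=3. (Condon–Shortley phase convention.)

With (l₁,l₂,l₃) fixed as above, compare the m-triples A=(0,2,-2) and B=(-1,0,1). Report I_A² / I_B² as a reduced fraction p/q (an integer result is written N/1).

Shared (l₁,l₂,l₃)=(5,2,3): N and (l;000)² cancel in I_A²/I_B².
A: Δ = 4!·6!·0!/11! = 1/2310; Racah Σ t=4..4: t=4:+1/2880 = 1/2880; ⇒ 3j(5 2 3; 0 2 -2)² = 1/462, sgn -1
B: Δ = 4!·6!·0!/11! = 1/2310; Racah Σ t=2..2: t=2:+1/192 = 1/192; ⇒ 3j(5 2 3; -1 0 1)² = 3/77, sgn +1
I_A²/I_B² = (1/462)/(3/77) = 1/18

1/18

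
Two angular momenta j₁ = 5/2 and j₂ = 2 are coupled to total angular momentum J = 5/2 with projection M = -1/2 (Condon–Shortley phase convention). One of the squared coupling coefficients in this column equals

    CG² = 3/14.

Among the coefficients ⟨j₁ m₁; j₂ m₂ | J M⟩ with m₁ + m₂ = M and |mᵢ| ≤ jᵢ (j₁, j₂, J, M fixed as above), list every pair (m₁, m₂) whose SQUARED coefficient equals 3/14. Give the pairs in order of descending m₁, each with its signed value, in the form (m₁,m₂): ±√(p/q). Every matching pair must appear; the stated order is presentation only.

Admissible pairs with m₁+m₂ = M = -1/2: (-5/2,2), (-3/2,1), (-1/2,0), (1/2,-1), (3/2,-2)
  (m₁,m₂)=(3/2,-2): CG² = 27/70, CG = +√(27/70)
  (m₁,m₂)=(1/2,-1): CG² = 0/1, CG = 0
  (m₁,m₂)=(-1/2,0): CG² = 8/35, CG = −√(8/35)
  (m₁,m₂)=(-3/2,1): CG² = 6/35, CG = +√(6/35)
  (m₁,m₂)=(-5/2,2): CG² = 3/14, CG = +√(3/14)   ← matches the target
Pairs with CG² = 3/14: (-5/2,2): +√(3/14)

(-5/2,2): +√(3/14)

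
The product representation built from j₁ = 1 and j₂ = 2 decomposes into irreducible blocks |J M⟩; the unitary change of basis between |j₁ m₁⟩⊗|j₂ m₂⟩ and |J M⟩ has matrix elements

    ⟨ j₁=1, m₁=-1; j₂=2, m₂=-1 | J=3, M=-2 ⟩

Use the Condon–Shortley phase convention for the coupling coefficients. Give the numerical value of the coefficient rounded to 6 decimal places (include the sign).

+√(2/3) = +0.816497

√[7·0!2!4!/7! · 0!2!1!3!1!5!] = √(96)
  +(−1)^0/∏(0,0,2,1,0,3)! = 1/12  (running 1/12)
⟨..|..⟩ = √(96)·(1/12) = +0.816497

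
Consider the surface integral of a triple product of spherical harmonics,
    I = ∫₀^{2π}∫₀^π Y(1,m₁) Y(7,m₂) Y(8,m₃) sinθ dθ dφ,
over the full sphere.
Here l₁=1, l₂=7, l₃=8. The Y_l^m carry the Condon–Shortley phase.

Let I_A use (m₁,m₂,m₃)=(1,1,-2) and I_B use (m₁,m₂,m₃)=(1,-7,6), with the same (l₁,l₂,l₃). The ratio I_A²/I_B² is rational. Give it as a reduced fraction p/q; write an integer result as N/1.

45/1

Same 1,7,8: normalisation and zero-m 3j drop out of the ratio.
A: Δ: 0! 2! 14! / 17! → 1/2040; sum: t=0:+1/58060800 = 1/58060800; 3j²(1 7 8; 1 1 -2) = Δ·Π!·Σ² = 3/136  (sign +1)
B: Δ: 0! 2! 14! / 17! → 1/2040; sum: t=0:+1/174356582400 = 1/174356582400; 3j²(1 7 8; 1 -7 6) = Δ·Π!·Σ² = 1/2040  (sign +1)
I_A²/I_B² = (3/136)/(1/2040) = 45/1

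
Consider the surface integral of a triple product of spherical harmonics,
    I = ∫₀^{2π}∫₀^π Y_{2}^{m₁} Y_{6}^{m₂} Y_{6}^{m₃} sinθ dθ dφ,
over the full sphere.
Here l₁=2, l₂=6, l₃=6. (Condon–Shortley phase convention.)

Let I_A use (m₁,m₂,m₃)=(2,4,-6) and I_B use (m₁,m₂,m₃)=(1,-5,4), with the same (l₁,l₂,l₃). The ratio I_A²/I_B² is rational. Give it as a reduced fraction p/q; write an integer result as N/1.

4/27

Shared (l₁,l₂,l₃)=(2,6,6): N and (l;000)² cancel in I_A²/I_B².
A: Δ = 2!·2!·10!/15! = 1/90090; Racah Σ t=0..0: t=0:+1/14515200 = 1/14515200; ⇒ 3j(2 6 6; 2 4 -6)² = 2/455, sgn +1
B: Δ = 2!·2!·10!/15! = 1/90090; Racah Σ t=0..1: t=0:+1/725760 t=1:−1/7257600 = 1/806400; ⇒ 3j(2 6 6; 1 -5 4)² = 27/910, sgn +1
I_A²/I_B² = (2/455)/(27/910) = 4/27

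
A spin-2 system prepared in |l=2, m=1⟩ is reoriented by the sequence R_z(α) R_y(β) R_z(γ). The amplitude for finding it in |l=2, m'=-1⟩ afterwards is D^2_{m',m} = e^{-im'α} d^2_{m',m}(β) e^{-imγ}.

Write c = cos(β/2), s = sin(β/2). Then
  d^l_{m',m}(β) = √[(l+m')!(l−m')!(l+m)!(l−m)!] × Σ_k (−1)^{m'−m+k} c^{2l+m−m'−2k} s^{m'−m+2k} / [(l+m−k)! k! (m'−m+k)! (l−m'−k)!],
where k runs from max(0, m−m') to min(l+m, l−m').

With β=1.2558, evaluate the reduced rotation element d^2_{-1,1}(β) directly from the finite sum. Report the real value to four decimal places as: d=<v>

d^2_{-1,1}(β=1.2558) via the finite sum:
With c≡cos(β/2)=0.809263 and s≡sin(β/2)=0.587447, N=[1·6·6·1]^{1/2}=6.000000
Admissible k: 2..3 (factorial args all ≥0)
  k=2: (−1)^0·6.0000/(2)·0.8093^2·0.5874^2 = +0.678012
  k=3: (−1)^1·6.0000/(6)·0.8093^0·0.5874^4 = -0.119090
d^2_{-1,1}(1.2558) = +0.678012 -0.119090 = +0.558922

d=0.5589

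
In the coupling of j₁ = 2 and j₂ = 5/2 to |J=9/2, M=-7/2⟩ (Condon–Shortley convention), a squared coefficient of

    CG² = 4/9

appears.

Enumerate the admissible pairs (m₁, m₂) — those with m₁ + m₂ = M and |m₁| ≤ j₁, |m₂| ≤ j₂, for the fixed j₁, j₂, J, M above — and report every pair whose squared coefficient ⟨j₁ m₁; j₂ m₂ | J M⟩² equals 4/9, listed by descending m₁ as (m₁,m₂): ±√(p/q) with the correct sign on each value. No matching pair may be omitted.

Admissible pairs with m₁+m₂ = M = -7/2: (-2,-3/2), (-1,-5/2)
  (m₁,m₂)=(-1,-5/2): CG² = 4/9, CG = +√(4/9)   ← matches the target
  (m₁,m₂)=(-2,-3/2): CG² = 5/9, CG = +√(5/9)
Pairs with CG² = 4/9: (-1,-5/2): +√(4/9)

(-1,-5/2): +√(4/9)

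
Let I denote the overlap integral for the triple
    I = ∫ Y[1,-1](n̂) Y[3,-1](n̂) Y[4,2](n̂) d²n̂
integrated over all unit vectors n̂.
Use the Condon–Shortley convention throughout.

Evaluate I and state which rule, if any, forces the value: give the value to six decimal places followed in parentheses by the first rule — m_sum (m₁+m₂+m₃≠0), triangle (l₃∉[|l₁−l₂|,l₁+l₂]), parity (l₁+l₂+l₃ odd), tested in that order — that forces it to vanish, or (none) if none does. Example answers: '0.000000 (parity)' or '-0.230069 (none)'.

0.238414 (none)

Rules hold: Σm=0, L=8 even, 2≤4≤4.
N = 3·7·9 = 189
Δ = 0!·2!·6!/9! = 1/252
Racah Σ t=0..0: t=0:+1/36 = 1/36
⇒ 3j(1 3 4; 0 0 0)² = 4/63, sgn +1
Racah Σ t=0..0: t=0:+1/96 = 1/96
⇒ 3j(1 3 4; -1 -1 2)² = 5/84, sgn +1
4πI² = N·(3j₀)²·(3jₘ)² = 5/7
I = +1·√(0.714286/4π) = 0.23841361
No selection rule forces the value: the integral is nonzero (none).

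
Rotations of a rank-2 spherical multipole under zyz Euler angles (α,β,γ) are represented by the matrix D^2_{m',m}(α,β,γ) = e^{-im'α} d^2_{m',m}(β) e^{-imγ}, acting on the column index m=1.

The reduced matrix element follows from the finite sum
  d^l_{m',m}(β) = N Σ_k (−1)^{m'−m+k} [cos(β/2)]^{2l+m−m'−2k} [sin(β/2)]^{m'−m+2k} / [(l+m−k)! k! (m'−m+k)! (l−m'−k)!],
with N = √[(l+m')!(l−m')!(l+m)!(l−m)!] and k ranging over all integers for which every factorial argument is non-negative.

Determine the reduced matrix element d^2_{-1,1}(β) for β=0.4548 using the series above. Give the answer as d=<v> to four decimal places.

d^2_{-1,1}(β=0.4548) via the finite sum:
With c≡cos(β/2)=0.974256 and s≡sin(β/2)=0.225445, N=[1·6·6·1]^{1/2}=6.000000
k∈{2,3} keeps every argument non-negative
  k=2: (−1)^0·6.0000/(2)·0.9743^2·0.2254^2 = +0.144727
  k=3: (−1)^1·6.0000/(6)·0.9743^0·0.2254^4 = -0.002583
d^2_{-1,1}(0.4548) = +0.144727 -0.002583 = +0.142144

d=0.1421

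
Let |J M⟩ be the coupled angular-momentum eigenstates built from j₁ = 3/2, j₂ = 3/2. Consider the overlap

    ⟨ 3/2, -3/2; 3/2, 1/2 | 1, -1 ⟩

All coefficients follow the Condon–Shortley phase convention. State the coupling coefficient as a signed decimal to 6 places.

+0.547723  (= +√(3/10))

j₁+j₂−J=2  J+j₁−j₂=1  J−j₁+j₂=1  j₁+j₂+J+1=5
(j₁±m₁, j₂±m₂, J±M) = (0,3,2,1,0,2)
P² = 6/5
sum k=2..2:
  [2] +1/2 = 1/2
S = 1/2
C² = P²·S² = 3/10 ; C = +0.547723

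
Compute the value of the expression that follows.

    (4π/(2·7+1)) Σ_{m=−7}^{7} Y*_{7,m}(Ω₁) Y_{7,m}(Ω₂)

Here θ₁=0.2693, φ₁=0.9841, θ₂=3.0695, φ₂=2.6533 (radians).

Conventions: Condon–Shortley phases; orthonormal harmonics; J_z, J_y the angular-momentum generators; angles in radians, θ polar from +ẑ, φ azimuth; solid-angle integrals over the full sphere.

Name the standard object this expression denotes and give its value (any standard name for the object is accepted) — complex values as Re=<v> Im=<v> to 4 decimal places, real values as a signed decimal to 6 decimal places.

Legendre polynomial (addition theorem), -0.202870

This sum is the spherical-harmonic addition theorem: it equals the Legendre polynomial P_l(cos γ) of the angle γ between the two directions.
Term-by-term m-sum for l=7 (normalisation 4π/15 = 0.837758):
  m=-7: (+0.000039+0.000027i) × (+0.000000+0.000000i) = +0.000000+0.000000i  (running Σ = +0.000000+0.000000i)
  m=-6: (+0.000594-0.000236i) × (+0.000000-0.000000i) = +0.000000-0.000000i  (running Σ = +0.000000-0.000000i)
  m=-5: (+0.001120-0.005303i) × (+0.000006-0.000005i) = -0.000000-0.000000i  (running Σ = -0.000000-0.000000i)
  m=-4: (-0.022542-0.022971i) × (+0.000073-0.000182i) = -0.000006+0.000002i  (running Σ = -0.000006+0.000002i)
  m=-3: (-0.133307+0.025540i) × (-0.000345-0.003242i) = +0.000129+0.000423i  (running Σ = +0.000123+0.000426i)
  m=-2: (-0.149814+0.356924i) × (-0.021346-0.031592i) = +0.014474-0.002886i  (running Σ = +0.014597-0.002460i)
  m=-1: (+0.350329+0.526984i) × (-0.251023-0.133343i) = -0.017671-0.178999i  (running Σ = -0.003075-0.181459i)
  m=0: (+0.232643-0.000000i) × (-1.014469+0.000000i) = -0.236009+0.000000i  (running Σ = -0.239084-0.181459i)
  m=1: (-0.350329+0.526984i) × (+0.251023-0.133343i) = -0.017671+0.178999i  (running Σ = -0.256755-0.002460i)
  m=2: (-0.149814-0.356924i) × (-0.021346+0.031592i) = +0.014474+0.002886i  (running Σ = -0.242281+0.000426i)
  m=3: (+0.133307+0.025540i) × (+0.000345-0.003242i) = +0.000129-0.000423i  (running Σ = -0.242153+0.000002i)
  m=4: (-0.022542+0.022971i) × (+0.000073+0.000182i) = -0.000006-0.000002i  (running Σ = -0.242158-0.000000i)
  m=5: (-0.001120-0.005303i) × (-0.000006-0.000005i) = -0.000000+0.000000i  (running Σ = -0.242158-0.000000i)
  m=6: (+0.000594+0.000236i) × (+0.000000+0.000000i) = +0.000000+0.000000i  (running Σ = -0.242158+0.000000i)
  m=7: (-0.000039+0.000027i) × (-0.000000+0.000000i) = +0.000000-0.000000i  (running Σ = -0.242158+0.000000i)
Total Σ_m = -0.242158+0.000000i. Multiply by 0.837758: -0.202870+0.000000i. P_7(cos γ) = -0.202870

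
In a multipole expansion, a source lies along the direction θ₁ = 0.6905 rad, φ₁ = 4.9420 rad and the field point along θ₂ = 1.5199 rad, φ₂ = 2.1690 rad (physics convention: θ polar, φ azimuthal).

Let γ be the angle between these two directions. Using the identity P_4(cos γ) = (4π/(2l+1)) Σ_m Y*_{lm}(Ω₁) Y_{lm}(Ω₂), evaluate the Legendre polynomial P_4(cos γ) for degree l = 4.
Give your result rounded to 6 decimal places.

-0.364003

Term-by-term m-sum for l=4 (normalisation 4π/9 = 1.396263):
  m=-4: Y*=+0.044210+0.057873i  Y=-0.322489-0.299694i  product +0.003087-0.031913i
  m=-3: Y*=-0.158480+0.192475i  Y=+0.061849-0.014079i  product -0.007092+0.014136i
  m=-2: Y*=-0.384441-0.190098i  Y=+0.119809-0.304919i  product -0.104024+0.094448i
  m=-1: Y*=+0.061346-0.262461i  Y=+0.040364+0.059229i  product +0.018021-0.006961i
  m=+0: Y*=-0.260965-0.000000i  Y=+0.309168+0.000000i  product -0.080682-0.000000i
  m=+1: Y*=-0.061346-0.262461i  Y=-0.040364+0.059229i  product +0.018021+0.006961i
  m=+2: Y*=-0.384441+0.190098i  Y=+0.119809+0.304919i  product -0.104024-0.094448i
  m=+3: Y*=+0.158480+0.192475i  Y=-0.061849-0.014079i  product -0.007092-0.014136i
  m=+4: Y*=+0.044210-0.057873i  Y=-0.322489+0.299694i  product +0.003087+0.031913i
Σ over m = -0.260698-0.000000i; ×(4π/9) → -0.364003-0.000000i. Real part: -0.364003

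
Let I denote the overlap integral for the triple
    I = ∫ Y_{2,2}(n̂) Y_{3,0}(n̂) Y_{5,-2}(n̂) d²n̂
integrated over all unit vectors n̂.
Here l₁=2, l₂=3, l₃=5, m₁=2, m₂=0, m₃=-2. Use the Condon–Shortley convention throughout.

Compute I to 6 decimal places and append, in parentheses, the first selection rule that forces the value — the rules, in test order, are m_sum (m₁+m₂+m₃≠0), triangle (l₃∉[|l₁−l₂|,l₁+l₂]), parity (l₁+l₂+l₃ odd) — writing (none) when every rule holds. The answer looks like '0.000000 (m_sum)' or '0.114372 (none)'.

Rules hold: Σm=0, L=10 even, 1≤5≤5.
N = 5·7·11 = 385
Δ = 0!·4!·6!/11! = 1/2310
Racah Σ t=0..0: t=0:+1/144 = 1/144
⇒ 3j(2 3 5; 0 0 0)² = 10/231, sgn -1
Racah Σ t=0..0: t=0:+1/864 = 1/864
⇒ 3j(2 3 5; 2 0 -2)² = 1/66, sgn -1
4πI² = N·(3j₀)²·(3jₘ)² = 25/99
I = +1·√(0.252525/4π) = 0.14175797
No selection rule forces the value: the integral is nonzero (none).

0.141758 (none)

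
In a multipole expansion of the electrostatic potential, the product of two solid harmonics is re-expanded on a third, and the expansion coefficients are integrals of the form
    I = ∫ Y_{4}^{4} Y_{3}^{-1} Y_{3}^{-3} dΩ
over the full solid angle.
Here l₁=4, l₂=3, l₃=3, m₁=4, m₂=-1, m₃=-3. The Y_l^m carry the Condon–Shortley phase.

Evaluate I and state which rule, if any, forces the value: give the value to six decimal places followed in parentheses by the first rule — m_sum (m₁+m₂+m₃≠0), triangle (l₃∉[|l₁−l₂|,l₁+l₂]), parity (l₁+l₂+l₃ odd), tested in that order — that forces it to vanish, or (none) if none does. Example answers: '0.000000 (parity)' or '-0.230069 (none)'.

m-sum 0 ✓  L=10 even ✓  1≤3≤7 ✓
Π(2lᵢ+1) = 9×7×7 = 441
triangle coeff Δ(4,3,3) = 1/34650
Σ_t [1,3]: t=1:−1/72 t=2:+1/16 t=3:−1/72 = 5/144
(3j)²=2/77 [(4 3 3; 0 0 0)], sign=-1
Σ_t [0,0]: t=0:+1/1152 = 1/1152
(3j)²=1/33 [(4 3 3; 4 -1 -3)], sign=+1
⇒ 4πI² = 42/121
I = (-1)√(42/121/(4π)) = -0.16619847
No selection rule forces the value: the integral is nonzero (none).

-0.166198 (none)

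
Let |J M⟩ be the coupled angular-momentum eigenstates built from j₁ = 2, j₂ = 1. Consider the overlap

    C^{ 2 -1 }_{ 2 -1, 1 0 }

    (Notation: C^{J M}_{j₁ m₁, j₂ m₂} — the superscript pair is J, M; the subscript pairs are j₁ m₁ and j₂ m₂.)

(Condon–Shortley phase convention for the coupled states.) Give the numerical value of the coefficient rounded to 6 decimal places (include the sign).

-0.408248

triangle: 1!*3!*1!/6! = 6/720
(j±m)!: 1!*3!*1!*1!*1!*3! = 36
prefactor² = (2J+1)*Δ*N² = 3/2
  k=0: +1/(0!*1!*3!*1!*0!*0!) = 1/6
  k=1: −1/(1!*0!*2!*0!*1!*1!) = -1/2
Σ = -1/3  ⇒  CG² = 3/2*(-1/3)² = 1/6
CG = −√(1/6) = -0.408248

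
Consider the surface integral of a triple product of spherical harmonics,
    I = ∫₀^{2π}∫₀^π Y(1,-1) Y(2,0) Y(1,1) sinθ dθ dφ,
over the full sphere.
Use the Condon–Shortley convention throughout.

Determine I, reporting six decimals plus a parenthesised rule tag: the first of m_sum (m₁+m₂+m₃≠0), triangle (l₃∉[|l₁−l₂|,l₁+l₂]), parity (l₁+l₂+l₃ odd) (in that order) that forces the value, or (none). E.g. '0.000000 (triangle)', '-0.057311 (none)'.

Rules hold: Σm=0, L=4 even, 1≤1≤3.
N = 3·5·3 = 45
Δ = 2!·0!·2!/5! = 1/30
Racah Σ t=1..1: t=1:−1/1 = -1/1
⇒ 3j(1 2 1; 0 0 0)² = 2/15, sgn +1
Racah Σ t=2..2: t=2:+1/4 = 1/4
⇒ 3j(1 2 1; -1 0 1)² = 1/30, sgn +1
4πI² = N·(3j₀)²·(3jₘ)² = 1/5
I = +1·√(0.2/4π) = 0.12615663
No selection rule forces the value: the integral is nonzero (none).

0.126157 (none)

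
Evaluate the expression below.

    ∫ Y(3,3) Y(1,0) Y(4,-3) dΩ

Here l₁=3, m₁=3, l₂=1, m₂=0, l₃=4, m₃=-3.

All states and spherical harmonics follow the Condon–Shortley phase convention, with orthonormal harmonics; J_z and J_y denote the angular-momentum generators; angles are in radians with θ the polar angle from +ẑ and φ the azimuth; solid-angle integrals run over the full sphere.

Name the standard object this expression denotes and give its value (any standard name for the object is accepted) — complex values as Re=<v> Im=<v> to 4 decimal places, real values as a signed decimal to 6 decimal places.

This is a Gaunt coefficient — the integral of a triple product of spherical harmonics over the sphere.
Checks pass: Σm=0; 8 even; l₃=4∈[2,4].
(2·3+1)(2·1+1)(2·4+1) = 189
Δ: 0! 6! 2! / 9! → 1/252
sum: t=0:+1/36 = 1/36
3j²(3 1 4; 0 0 0) = Δ·Π!·Σ² = 4/63  (sign +1)
sum: t=0:+1/720 = 1/720
3j²(3 1 4; 3 0 -3) = Δ·Π!·Σ² = 1/36  (sign -1)
combine: 4πI² = 189·4/63·1/36 = 1/3
take √, sign -1: I = -0.16286750

Gaunt coefficient, -0.162868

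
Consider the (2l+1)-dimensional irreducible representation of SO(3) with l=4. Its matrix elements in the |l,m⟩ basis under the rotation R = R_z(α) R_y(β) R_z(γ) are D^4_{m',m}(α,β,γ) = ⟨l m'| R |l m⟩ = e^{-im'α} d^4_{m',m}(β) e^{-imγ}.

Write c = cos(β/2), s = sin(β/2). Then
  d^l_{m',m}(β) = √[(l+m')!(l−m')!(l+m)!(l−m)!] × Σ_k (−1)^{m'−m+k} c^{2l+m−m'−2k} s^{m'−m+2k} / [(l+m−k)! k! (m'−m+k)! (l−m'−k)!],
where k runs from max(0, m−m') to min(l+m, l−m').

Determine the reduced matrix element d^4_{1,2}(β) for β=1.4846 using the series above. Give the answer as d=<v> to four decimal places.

d=-0.2867

d^4_{1,2}(β=1.4846) via the finite sum:
Half-angle: c=0.736916, s=0.675985. N=√(120·6·720·2)=1018.233765
k: max(0,(2)−(1))=1 … min(4+(2),4−(1))=3
  k=1: (−1)^0·1018.2338/(240)·0.7369^7·0.6760^1 = +0.338453
  k=2: (−1)^1·1018.2338/(48)·0.7369^5·0.6760^3 = -1.423986
  k=3: (−1)^2·1018.2338/(72)·0.7369^3·0.6760^5 = +0.798827
d^4_{1,2}(1.4846) = +0.338453 -1.423986 +0.798827 = -0.286707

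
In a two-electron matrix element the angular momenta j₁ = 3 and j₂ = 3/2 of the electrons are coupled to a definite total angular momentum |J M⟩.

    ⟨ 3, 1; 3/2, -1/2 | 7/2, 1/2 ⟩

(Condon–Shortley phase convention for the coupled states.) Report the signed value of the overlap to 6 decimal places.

+0.534522

j₁+j₂−J=1  J+j₁−j₂=5  J−j₁+j₂=2  j₁+j₂+J+1=9
(j₁±m₁, j₂±m₂, J±M) = (4,2,1,2,4,3)
P² = 512/7
sum k=0..1:
  [0] +1/12 = 1/12
  [1] −1/48 = -1/48
S = 1/16
C² = P²·S² = 2/7 ; C = +0.534522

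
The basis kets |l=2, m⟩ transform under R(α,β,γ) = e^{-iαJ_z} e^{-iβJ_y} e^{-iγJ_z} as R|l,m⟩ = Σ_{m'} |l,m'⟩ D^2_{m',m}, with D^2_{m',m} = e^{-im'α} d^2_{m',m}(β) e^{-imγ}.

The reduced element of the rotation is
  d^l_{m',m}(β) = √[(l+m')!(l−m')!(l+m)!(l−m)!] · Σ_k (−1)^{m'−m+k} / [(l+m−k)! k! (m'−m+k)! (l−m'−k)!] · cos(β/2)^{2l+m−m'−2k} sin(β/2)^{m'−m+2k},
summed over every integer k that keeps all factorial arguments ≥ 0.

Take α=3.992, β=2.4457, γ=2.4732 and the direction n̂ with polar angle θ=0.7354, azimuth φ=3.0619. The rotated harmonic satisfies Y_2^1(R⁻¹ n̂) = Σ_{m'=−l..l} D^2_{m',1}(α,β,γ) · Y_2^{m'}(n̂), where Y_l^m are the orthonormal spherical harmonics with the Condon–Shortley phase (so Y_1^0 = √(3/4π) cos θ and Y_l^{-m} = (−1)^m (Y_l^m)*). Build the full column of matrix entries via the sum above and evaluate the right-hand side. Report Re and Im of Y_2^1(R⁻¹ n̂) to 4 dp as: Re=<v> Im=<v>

Need the full column D^2_{m',1} for m'=−2..2 at α=3.9920, β=2.4457, γ=2.4732.
cos(β/2)=0.340968, sin(β/2)=0.940075
d^2_{-2,1}: single k=3 term ⇒ +0.566540;  D = +0.405784-0.395358i
d^2_{-1,1}: k∈[2..3] ⇒ +0.308229 -0.780998 = -0.472769;  D = -0.024571-0.472130i
d^2_{0,1}: k∈[1..2] ⇒ +0.091281 -0.693868 = -0.602587;  D = +0.472922+0.373438i
d^2_{1,1}: k∈[0..1] ⇒ +0.013516 -0.308229 = -0.294713;  D = -0.289844+0.053346i
d^2_{2,1}: single k=0 term ⇒ -0.074530;  D = +0.038215-0.063988i
Y_2^{m'}(θ=0.7354,φ=3.0619) and Σ D·Y over m':
  (+0.4058-0.3954i)·(+0.1717+0.0276i)  (-0.0246-0.4721i)·(-0.3831-0.0306i)  (+0.4729+0.3734i)·(+0.2049+0.0000i)  (-0.2898+0.0533i)·(+0.3831-0.0306i)  (+0.0382-0.0640i)·(+0.1717-0.0276i)
Y_2^1(R⁻¹ n̂) = +0.067824+0.218764i

Re=0.0678 Im=0.2188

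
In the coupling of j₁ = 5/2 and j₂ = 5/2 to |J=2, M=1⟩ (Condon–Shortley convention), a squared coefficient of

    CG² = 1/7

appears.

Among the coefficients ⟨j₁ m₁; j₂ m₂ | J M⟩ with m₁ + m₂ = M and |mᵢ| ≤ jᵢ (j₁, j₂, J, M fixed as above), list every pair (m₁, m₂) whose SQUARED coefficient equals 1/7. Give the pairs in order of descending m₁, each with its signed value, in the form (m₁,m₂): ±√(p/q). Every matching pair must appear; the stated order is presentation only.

(3/2,-1/2): −√(1/7); (-1/2,3/2): +√(1/7)

Admissible pairs with m₁+m₂ = M = 1: (-3/2,5/2), (-1/2,3/2), (1/2,1/2), (3/2,-1/2), (5/2,-3/2)
  (m₁,m₂)=(5/2,-3/2): CG² = 5/14, CG = +√(5/14)
  (m₁,m₂)=(3/2,-1/2): CG² = 1/7, CG = −√(1/7)   ← matches the target
  (m₁,m₂)=(1/2,1/2): CG² = 0/1, CG = 0
  (m₁,m₂)=(-1/2,3/2): CG² = 1/7, CG = +√(1/7)   ← matches the target
  (m₁,m₂)=(-3/2,5/2): CG² = 5/14, CG = −√(5/14)
Pairs with CG² = 1/7: (3/2,-1/2): −√(1/7); (-1/2,3/2): +√(1/7)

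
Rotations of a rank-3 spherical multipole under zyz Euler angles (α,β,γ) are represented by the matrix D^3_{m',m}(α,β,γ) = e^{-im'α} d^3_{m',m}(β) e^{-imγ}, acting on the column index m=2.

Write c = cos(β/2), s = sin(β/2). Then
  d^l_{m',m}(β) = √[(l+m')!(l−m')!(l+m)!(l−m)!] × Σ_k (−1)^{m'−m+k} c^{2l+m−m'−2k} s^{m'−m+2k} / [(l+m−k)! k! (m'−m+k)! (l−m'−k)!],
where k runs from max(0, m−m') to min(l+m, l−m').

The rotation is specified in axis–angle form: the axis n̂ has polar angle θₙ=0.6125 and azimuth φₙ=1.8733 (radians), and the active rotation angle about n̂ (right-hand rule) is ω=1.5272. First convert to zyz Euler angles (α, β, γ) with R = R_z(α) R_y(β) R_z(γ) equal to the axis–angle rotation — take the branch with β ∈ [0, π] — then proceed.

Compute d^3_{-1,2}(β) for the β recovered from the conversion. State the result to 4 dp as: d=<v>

Axis–angle → zyz. n̂ = (sinθₙcosφₙ, sinθₙsinφₙ, cosθₙ) = (-0.171274, +0.548810, +0.818213), ω = 1.5272.
R = I cosω + sinω [n̂]ₓ + (1−cosω) n̂n̂ᵀ gives
  R = [+0.071639, -0.907336, +0.414258; +0.727536, +0.331648, +0.600584; -0.682319, +0.258362, +0.683878]
β = atan2(√(R₁₃²+R₂₃²), R₃₃) = 0.817731; α = atan2(R₂₃, R₁₃) mod 2π = 0.966977; γ = atan2(R₃₂, −R₃₁) mod 2π = 0.361970
d^3_{-1,2}(β=0.8177) via the finite sum:
c=cos(0.817731/2)=0.917572, s=sin(0.817731/2)=0.397569; N=√[2·24·120·1]=75.894664
k∈{3,4} keeps every argument non-negative
  k=3: (−1)^0·75.8947/(12)·0.9176^3·0.3976^3 = +0.307035
  k=4: (−1)^1·75.8947/(24)·0.9176^1·0.3976^5 = -0.028821
d^3_{-1,2}(0.8177) = +0.307035 -0.028821 = +0.278214

d=0.2782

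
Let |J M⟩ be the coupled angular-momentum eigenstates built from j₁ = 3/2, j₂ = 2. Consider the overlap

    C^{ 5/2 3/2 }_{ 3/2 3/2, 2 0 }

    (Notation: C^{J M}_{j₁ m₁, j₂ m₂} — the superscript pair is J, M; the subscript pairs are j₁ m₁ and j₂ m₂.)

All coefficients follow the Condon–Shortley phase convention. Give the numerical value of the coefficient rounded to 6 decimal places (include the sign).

+0.717137  (= +√(18/35))

j₁+j₂−J=1  J+j₁−j₂=2  J−j₁+j₂=3  j₁+j₂+J+1=7
(j₁±m₁, j₂±m₂, J±M) = (3,0,2,2,4,1)
P² = 288/35
sum k=0..0:
  [0] +1/4 = 1/4
S = 1/4
C² = P²·S² = 18/35 ; C = +0.717137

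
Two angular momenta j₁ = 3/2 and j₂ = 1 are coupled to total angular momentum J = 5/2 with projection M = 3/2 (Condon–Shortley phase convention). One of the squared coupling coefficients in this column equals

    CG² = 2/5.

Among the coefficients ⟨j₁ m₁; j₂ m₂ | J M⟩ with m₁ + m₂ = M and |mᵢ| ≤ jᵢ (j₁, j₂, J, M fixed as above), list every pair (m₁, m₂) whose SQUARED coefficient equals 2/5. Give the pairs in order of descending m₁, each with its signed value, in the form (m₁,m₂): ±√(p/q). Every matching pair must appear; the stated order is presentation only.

(3/2,0): +√(2/5)

Admissible pairs with m₁+m₂ = M = 3/2: (1/2,1), (3/2,0)
  (m₁,m₂)=(3/2,0): CG² = 2/5, CG = +√(2/5)   ← matches the target
  (m₁,m₂)=(1/2,1): CG² = 3/5, CG = +√(3/5)
Pairs with CG² = 2/5: (3/2,0): +√(2/5)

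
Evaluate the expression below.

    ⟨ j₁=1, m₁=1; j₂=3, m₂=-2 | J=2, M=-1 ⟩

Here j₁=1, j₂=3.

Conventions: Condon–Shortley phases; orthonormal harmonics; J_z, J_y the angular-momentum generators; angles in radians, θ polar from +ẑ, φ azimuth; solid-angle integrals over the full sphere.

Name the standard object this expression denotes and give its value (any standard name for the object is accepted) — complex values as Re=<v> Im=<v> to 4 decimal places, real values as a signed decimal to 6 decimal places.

This is a Clebsch–Gordan (vector-coupling) coefficient.
j₁+j₂−J=2  J+j₁−j₂=0  J−j₁+j₂=4  j₁+j₂+J+1=7
(j₁±m₁, j₂±m₂, J±M) = (2,0,1,5,1,3)
P² = 480/7
sum k=0..0:
  [0] +1/12 = 1/12
S = 1/12
C² = P²·S² = 10/21 ; C = +0.690066

Clebsch–Gordan coefficient, +√(10/21) ≈ +0.690066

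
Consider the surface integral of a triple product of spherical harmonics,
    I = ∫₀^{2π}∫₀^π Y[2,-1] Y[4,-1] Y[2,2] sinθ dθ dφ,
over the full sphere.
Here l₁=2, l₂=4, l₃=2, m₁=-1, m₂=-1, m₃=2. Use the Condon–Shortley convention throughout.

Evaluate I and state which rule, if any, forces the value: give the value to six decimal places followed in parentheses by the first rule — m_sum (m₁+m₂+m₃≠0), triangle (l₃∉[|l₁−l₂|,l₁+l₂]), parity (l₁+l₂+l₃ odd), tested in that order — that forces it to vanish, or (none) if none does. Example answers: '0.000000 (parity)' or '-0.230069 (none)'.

m-sum 0 ✓  L=8 even ✓  2≤2≤6 ✓
Π(2lᵢ+1) = 5×9×5 = 225
triangle coeff Δ(2,4,2) = 1/630
Σ_t [2,2]: t=2:+1/16 = 1/16
(3j)²=2/35 [(2 4 2; 0 0 0)], sign=+1
Σ_t [3,3]: t=3:−1/144 = -1/144
(3j)²=1/126 [(2 4 2; -1 -1 2)], sign=-1
⇒ 4πI² = 5/49
I = (-1)√(5/49/(4π)) = -0.09011188
No selection rule forces the value: the integral is nonzero (none).

-0.090112 (none)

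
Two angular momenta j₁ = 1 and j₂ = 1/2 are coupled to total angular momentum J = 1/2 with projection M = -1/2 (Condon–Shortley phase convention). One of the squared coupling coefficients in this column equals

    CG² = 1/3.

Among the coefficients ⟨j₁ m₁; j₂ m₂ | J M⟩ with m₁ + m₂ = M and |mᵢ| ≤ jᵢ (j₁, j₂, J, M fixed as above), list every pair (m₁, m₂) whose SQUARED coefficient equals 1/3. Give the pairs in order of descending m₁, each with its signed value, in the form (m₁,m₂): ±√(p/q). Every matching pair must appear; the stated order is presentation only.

Admissible pairs with m₁+m₂ = M = -1/2: (-1,1/2), (0,-1/2)
  (m₁,m₂)=(0,-1/2): CG² = 1/3, CG = +√(1/3)   ← matches the target
  (m₁,m₂)=(-1,1/2): CG² = 2/3, CG = −√(2/3)
Pairs with CG² = 1/3: (0,-1/2): +√(1/3)

(0,-1/2): +√(1/3)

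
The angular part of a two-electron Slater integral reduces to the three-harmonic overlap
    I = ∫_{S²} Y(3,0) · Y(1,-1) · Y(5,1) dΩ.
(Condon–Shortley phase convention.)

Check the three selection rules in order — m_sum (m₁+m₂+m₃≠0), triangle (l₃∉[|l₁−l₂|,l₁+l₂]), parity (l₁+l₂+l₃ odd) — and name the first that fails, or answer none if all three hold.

triangle

azimuthal sum: 0 − 1 + 1 = 0  ✓
l₃ must lie in [2,4]; have l₃=5  ✗
L = 3 + 1 + 5 = 9 (odd)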